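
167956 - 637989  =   - 470033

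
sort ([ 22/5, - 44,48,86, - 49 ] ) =[ - 49,-44, 22/5, 48,86 ]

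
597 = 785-188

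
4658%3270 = 1388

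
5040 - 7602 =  - 2562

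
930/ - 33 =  - 310/11 =-28.18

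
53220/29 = 1835 + 5/29=1835.17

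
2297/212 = 2297/212 =10.83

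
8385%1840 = 1025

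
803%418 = 385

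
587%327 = 260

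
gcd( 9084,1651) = 1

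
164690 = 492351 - 327661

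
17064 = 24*711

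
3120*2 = 6240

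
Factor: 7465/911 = 5^1*911^( - 1)*1493^1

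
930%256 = 162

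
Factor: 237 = 3^1*79^1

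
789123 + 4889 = 794012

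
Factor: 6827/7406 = 2^(-1)*7^( -1)*23^(- 2)*6827^1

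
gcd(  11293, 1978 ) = 23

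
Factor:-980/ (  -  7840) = 1/8=   2^( - 3 )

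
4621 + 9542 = 14163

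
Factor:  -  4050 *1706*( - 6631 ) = 2^2*3^4*5^2*19^1*349^1*853^1=   45815568300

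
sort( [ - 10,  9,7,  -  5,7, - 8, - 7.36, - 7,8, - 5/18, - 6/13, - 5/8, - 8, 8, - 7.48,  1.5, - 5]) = [-10, - 8,-8, - 7.48, - 7.36,  -  7, - 5 , - 5, - 5/8 , - 6/13, - 5/18,1.5,  7, 7 , 8,8 , 9 ] 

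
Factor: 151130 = 2^1*5^1*7^1*17^1*127^1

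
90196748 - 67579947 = 22616801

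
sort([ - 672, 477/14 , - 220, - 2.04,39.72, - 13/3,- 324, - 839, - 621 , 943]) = [ - 839, - 672, - 621 , - 324,-220 , - 13/3, - 2.04,477/14,39.72, 943]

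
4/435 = 4/435 = 0.01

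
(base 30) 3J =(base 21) 54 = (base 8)155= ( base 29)3M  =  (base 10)109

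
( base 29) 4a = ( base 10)126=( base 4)1332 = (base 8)176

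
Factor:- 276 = - 2^2*3^1*23^1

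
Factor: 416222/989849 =2^1*7^( -2)*20201^( -1) * 208111^1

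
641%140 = 81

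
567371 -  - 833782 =1401153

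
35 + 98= 133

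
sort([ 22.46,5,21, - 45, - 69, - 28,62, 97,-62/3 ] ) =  [ - 69, - 45, - 28  , - 62/3,5 , 21, 22.46, 62, 97 ] 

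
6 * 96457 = 578742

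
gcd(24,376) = 8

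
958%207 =130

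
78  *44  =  3432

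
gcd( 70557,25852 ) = 1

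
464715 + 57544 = 522259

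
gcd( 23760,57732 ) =12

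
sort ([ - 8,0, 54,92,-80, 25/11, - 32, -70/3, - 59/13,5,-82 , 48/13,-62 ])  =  [  -  82, -80,-62,- 32 , - 70/3,  -  8,-59/13,0,25/11, 48/13,  5,  54,92]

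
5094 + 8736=13830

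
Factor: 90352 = 2^4*5647^1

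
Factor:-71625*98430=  - 2^1*3^2 * 5^4*17^1*191^1*193^1 = - 7050048750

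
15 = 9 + 6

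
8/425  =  8/425=0.02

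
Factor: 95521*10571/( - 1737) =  - 3^( - 2) * 11^1*31^2*59^1 * 193^( - 1)*1619^1  =  - 1009752491/1737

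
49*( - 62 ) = - 3038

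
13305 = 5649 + 7656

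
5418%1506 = 900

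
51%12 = 3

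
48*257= 12336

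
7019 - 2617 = 4402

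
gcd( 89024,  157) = 1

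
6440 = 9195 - 2755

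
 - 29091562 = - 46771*622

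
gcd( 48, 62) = 2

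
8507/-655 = -8507/655 = - 12.99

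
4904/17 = 4904/17 = 288.47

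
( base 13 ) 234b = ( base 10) 4964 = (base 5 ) 124324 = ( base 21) B58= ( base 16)1364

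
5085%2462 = 161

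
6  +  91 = 97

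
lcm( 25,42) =1050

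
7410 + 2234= 9644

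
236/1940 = 59/485 = 0.12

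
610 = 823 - 213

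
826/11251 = 826/11251  =  0.07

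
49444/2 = 24722 = 24722.00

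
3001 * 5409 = 16232409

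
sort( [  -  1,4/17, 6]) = [ - 1 , 4/17,6 ]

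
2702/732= 3 + 253/366=3.69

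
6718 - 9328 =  - 2610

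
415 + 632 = 1047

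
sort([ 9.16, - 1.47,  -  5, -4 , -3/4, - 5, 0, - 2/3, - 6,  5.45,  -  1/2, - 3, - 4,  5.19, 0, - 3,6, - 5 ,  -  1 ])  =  [ - 6, - 5,  -  5, - 5, - 4,-4 , - 3,- 3, - 1.47,  -  1, - 3/4,  -  2/3, - 1/2, 0, 0, 5.19, 5.45, 6, 9.16] 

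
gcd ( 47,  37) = 1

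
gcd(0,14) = 14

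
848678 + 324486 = 1173164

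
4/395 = 4/395 = 0.01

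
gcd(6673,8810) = 1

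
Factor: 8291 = 8291^1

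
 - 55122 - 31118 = -86240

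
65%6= 5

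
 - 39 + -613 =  - 652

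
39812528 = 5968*6671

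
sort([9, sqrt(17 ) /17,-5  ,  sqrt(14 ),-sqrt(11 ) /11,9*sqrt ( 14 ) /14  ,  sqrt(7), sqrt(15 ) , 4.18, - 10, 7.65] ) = [ - 10, - 5, - sqrt( 11)/11, sqrt(17 ) /17, 9  *  sqrt( 14) /14,sqrt ( 7 ), sqrt(14 ), sqrt(15),4.18, 7.65, 9]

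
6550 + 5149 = 11699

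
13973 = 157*89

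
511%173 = 165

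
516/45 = 172/15 = 11.47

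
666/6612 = 111/1102 = 0.10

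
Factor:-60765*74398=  - 4520794470 = - 2^1*3^1*5^1 * 4051^1*37199^1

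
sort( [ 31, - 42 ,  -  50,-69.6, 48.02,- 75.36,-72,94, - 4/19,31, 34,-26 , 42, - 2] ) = [ - 75.36 ,-72, - 69.6, - 50, - 42,  -  26,-2,-4/19, 31,31, 34, 42, 48.02,94 ] 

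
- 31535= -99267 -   -  67732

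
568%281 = 6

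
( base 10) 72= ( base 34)24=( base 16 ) 48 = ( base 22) 36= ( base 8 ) 110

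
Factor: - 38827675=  -5^2*1553107^1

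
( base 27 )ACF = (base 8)16715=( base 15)23d9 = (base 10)7629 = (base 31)7t3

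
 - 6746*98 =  - 661108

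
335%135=65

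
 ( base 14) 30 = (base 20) 22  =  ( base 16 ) 2a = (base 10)42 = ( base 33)19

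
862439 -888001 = - 25562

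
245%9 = 2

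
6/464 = 3/232 =0.01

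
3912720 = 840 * 4658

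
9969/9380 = 1 + 589/9380 = 1.06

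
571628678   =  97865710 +473762968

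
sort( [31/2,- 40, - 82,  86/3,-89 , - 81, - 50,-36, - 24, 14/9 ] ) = [ -89, -82, - 81, - 50, - 40, - 36, - 24, 14/9,  31/2, 86/3]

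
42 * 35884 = 1507128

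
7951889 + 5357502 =13309391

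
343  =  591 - 248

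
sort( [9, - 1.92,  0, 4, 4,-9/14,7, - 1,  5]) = [ - 1.92, - 1, - 9/14, 0,4 , 4,  5,7, 9]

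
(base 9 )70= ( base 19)36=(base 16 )3F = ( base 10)63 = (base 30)23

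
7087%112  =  31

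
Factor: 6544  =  2^4*409^1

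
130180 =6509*20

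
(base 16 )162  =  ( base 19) IC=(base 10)354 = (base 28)ci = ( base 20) HE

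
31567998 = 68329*462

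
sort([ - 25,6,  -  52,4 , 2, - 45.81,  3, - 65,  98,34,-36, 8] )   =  [-65, - 52 , - 45.81, - 36, - 25,  2, 3 , 4 , 6,8,34, 98]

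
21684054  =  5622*3857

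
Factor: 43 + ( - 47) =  - 4 = - 2^2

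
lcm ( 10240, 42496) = 849920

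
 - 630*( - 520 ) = 327600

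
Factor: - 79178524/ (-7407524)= 43^( - 1)*863^1*22937^1*43067^( - 1 )  =  19794631/1851881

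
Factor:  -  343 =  - 7^3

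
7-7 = 0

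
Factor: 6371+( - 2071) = 2^2*5^2 * 43^1 =4300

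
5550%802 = 738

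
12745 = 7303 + 5442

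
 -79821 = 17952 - 97773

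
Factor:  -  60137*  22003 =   -  1323194411  =  - 7^1*11^2*71^1*22003^1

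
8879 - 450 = 8429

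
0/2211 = 0 = 0.00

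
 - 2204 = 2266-4470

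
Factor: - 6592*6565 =-43276480 = -  2^6  *5^1*13^1*101^1*103^1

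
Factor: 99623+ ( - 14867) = 84756 = 2^2*3^1*7^1 * 1009^1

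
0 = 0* (-252) 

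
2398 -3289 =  - 891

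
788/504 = 1  +  71/126 = 1.56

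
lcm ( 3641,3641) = 3641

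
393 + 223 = 616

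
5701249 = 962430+4738819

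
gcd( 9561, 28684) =1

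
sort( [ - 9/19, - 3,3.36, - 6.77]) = [ - 6.77, - 3, - 9/19,3.36]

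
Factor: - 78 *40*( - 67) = 2^4*3^1*5^1*13^1*67^1 = 209040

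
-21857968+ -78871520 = -100729488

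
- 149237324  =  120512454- 269749778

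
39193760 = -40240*(-974)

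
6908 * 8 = 55264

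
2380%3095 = 2380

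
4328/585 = 7 + 233/585 = 7.40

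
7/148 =7/148 = 0.05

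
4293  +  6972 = 11265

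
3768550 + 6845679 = 10614229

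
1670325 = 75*22271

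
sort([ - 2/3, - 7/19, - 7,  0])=[ - 7, - 2/3, - 7/19, 0]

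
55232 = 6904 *8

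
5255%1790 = 1675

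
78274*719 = 56279006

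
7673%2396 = 485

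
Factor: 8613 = 3^3*11^1*29^1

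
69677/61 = 69677/61 = 1142.25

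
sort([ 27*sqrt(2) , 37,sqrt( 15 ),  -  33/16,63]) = [ - 33/16,sqrt(15), 37, 27*sqrt(2 ), 63] 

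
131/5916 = 131/5916 = 0.02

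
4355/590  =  7 + 45/118 =7.38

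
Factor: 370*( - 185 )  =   - 2^1*5^2*37^2 = - 68450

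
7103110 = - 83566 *( - 85)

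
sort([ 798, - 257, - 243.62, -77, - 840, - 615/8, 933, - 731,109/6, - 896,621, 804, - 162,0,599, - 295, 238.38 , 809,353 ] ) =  [ - 896,-840,-731,- 295, - 257, - 243.62,- 162, - 77, - 615/8, 0, 109/6, 238.38,353, 599, 621, 798,804, 809,933 ] 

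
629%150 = 29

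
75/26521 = 75/26521 = 0.00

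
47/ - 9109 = -1+9062/9109 = - 0.01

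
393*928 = 364704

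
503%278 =225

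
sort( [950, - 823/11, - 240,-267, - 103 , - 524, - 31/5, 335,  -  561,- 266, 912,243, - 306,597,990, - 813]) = [ - 813, - 561, - 524, - 306, - 267, - 266, - 240,- 103  , - 823/11, - 31/5,243, 335, 597,912, 950,990 ]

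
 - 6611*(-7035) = 46508385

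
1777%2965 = 1777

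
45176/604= 74 + 120/151 = 74.79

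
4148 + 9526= 13674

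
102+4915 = 5017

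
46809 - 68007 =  - 21198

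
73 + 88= 161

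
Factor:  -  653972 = -2^2*11^1*89^1*167^1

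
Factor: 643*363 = 3^1*11^2*643^1 = 233409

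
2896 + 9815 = 12711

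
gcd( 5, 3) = 1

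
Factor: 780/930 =26/31 = 2^1*13^1*31^( - 1)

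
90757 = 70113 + 20644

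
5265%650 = 65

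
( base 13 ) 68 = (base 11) 79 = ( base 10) 86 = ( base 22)3k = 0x56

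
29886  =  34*879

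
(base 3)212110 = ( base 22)16H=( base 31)KD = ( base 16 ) 279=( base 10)633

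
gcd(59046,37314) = 6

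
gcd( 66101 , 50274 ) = 931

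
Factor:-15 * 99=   -  1485 = - 3^3*5^1*11^1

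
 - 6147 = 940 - 7087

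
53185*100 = 5318500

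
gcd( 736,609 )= 1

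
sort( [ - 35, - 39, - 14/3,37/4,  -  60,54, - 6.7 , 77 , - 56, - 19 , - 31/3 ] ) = [ - 60, -56,-39, - 35, - 19, -31/3, - 6.7, - 14/3, 37/4,54, 77]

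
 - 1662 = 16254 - 17916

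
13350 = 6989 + 6361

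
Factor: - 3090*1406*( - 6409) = 2^2 *3^1*5^1*13^1*17^1*19^1*29^1*37^1*103^1=27844156860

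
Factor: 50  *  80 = 4000 =2^5*5^3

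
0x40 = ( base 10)64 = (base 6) 144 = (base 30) 24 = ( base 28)28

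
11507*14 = 161098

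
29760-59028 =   -  29268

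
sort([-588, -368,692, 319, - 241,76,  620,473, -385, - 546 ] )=[ - 588,  -  546, - 385, - 368, - 241,76,319,473, 620,692 ] 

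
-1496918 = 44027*( - 34 ) 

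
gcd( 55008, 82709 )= 1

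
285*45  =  12825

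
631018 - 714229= - 83211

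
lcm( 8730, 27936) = 139680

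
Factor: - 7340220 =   -  2^2*3^4*5^1 * 23^1*197^1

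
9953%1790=1003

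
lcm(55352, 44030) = 1937320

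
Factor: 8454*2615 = 2^1*3^1*5^1*523^1*  1409^1= 22107210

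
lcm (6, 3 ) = 6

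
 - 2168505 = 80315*( - 27 ) 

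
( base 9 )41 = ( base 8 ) 45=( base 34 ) 13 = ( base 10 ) 37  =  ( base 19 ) 1I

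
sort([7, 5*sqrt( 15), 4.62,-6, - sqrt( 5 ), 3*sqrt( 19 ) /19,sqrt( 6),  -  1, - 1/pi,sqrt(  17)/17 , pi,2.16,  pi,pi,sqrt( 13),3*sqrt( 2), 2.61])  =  [ - 6  , - sqrt( 5), - 1, - 1/pi, sqrt( 17)/17,3*sqrt(19) /19,  2.16, sqrt(6),2.61,pi,pi, pi, sqrt (13), 3 * sqrt ( 2),4.62, 7,  5*sqrt( 15)]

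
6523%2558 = 1407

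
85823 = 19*4517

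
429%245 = 184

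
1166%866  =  300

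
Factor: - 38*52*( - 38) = 75088 = 2^4 * 13^1*19^2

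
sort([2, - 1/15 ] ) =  [-1/15 , 2 ]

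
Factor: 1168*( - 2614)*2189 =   -  2^5 * 11^1*73^1* 199^1*1307^1 = - 6683349728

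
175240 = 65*2696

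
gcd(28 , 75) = 1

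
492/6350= 246/3175 =0.08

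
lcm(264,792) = 792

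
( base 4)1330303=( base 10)7987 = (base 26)BL5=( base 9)11854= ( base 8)17463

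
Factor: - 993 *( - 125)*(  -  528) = -65538000 = - 2^4*3^2*  5^3 *11^1*331^1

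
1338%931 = 407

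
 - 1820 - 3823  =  -5643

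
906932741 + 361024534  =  1267957275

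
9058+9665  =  18723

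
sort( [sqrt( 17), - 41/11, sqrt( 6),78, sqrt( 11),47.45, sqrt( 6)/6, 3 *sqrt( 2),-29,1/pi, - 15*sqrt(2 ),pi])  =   [  -  29, - 15*sqrt( 2), - 41/11 , 1/pi,sqrt ( 6 )/6 , sqrt(6 ),pi,  sqrt(11),sqrt( 17 ),  3*sqrt( 2), 47.45,78 ] 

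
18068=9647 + 8421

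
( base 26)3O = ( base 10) 102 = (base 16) 66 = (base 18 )5c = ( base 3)10210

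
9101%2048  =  909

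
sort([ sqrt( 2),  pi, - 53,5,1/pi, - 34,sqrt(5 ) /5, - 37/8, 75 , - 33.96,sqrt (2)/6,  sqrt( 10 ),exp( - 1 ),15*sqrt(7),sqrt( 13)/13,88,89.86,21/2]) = [  -  53 , - 34, - 33.96, - 37/8,sqrt ( 2 )/6,sqrt( 13)/13,1/pi, exp(- 1 ),sqrt( 5 )/5,sqrt(2),  pi , sqrt ( 10 ),5, 21/2,15*sqrt( 7 ),75,88,89.86]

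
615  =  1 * 615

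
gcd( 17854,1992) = 2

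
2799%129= 90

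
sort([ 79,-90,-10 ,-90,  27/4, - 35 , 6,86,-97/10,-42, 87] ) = [- 90,-90,- 42,-35, - 10, - 97/10, 6 , 27/4,79, 86,87]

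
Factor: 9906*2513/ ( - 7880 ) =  - 2^( - 2)*3^1*5^ (-1)*7^1*13^1*127^1*197^ ( - 1 )*359^1 =- 12446889/3940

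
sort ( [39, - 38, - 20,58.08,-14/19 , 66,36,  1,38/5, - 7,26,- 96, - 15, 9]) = [ - 96,-38,-20, - 15, - 7, - 14/19,1,38/5, 9, 26,36,39,58.08,66 ]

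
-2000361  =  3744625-5744986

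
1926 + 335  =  2261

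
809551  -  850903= -41352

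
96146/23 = 96146/23= 4180.26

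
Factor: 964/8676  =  3^(  -  2) = 1/9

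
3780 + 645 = 4425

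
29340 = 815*36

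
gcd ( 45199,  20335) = 7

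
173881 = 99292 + 74589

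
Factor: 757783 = 13^1*71^1*821^1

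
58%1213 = 58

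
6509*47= 305923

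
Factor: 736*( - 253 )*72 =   -  13406976= - 2^8*3^2*11^1 * 23^2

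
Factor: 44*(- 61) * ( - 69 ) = 2^2*3^1 * 11^1*23^1*61^1 = 185196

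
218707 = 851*257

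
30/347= 30/347 = 0.09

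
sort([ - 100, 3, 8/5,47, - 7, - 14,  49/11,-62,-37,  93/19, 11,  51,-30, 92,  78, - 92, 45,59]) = [ - 100, - 92 , - 62, - 37, - 30, - 14, - 7 , 8/5,3, 49/11, 93/19,  11, 45,47,  51 , 59,78, 92]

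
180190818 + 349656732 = 529847550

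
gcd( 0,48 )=48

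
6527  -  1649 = 4878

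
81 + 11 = 92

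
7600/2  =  3800 = 3800.00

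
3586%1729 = 128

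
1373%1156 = 217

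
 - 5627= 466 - 6093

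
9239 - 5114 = 4125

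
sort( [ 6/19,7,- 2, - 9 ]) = [ - 9, - 2,6/19,  7] 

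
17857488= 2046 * 8728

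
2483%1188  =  107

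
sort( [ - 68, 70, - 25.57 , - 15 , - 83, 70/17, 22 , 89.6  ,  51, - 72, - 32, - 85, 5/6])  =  [ - 85, - 83, - 72,-68, - 32, - 25.57 ,-15,5/6,70/17,22,51,70, 89.6]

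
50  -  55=-5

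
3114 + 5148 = 8262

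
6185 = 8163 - 1978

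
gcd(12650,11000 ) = 550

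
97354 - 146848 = - 49494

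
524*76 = 39824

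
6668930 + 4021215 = 10690145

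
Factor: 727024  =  2^4*45439^1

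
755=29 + 726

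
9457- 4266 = 5191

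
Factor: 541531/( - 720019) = - 541531^1*720019^( -1)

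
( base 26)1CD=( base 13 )5C0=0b1111101001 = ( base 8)1751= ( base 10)1001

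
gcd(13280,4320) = 160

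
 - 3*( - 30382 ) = 91146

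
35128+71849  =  106977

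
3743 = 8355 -4612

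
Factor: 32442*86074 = 2^2 * 3^1*5407^1*43037^1 = 2792412708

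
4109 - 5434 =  - 1325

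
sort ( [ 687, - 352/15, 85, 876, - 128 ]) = [ - 128, - 352/15, 85, 687,876]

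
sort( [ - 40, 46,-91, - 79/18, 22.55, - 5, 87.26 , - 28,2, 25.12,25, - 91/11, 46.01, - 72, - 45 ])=[- 91, - 72, - 45, - 40, - 28, - 91/11 , - 5, - 79/18,  2,22.55, 25,25.12, 46, 46.01, 87.26 ]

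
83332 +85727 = 169059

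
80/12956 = 20/3239 = 0.01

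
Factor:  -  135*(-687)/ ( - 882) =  - 2^( - 1 )*3^2*5^1*7^( -2 )*229^1 = -  10305/98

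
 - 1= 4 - 5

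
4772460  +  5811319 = 10583779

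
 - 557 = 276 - 833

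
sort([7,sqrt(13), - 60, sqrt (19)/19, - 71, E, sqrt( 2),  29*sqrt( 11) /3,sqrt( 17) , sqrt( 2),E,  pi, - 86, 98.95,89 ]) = [  -  86, - 71,-60, sqrt ( 19)/19, sqrt ( 2),sqrt ( 2),E, E,pi,sqrt (13 ) , sqrt(17),7,29 * sqrt( 11)/3, 89,98.95] 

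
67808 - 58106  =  9702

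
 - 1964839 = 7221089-9185928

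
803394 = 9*89266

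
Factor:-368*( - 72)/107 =26496/107 = 2^7 * 3^2*23^1*107^(-1 ) 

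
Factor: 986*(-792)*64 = -2^10 * 3^2*11^1*17^1*29^1 = - 49978368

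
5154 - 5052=102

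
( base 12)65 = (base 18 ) 45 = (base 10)77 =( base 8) 115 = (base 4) 1031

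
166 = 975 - 809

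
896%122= 42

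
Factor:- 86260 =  - 2^2*5^1*19^1*227^1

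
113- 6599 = - 6486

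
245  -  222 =23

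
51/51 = 1 = 1.00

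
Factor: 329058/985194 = 7^( - 2) * 101^1*181^1*1117^ ( - 1 )= 18281/54733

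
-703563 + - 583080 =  - 1286643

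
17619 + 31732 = 49351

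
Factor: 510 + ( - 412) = 2^1*7^2= 98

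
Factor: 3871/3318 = 2^( - 1)*3^( - 1)*7^1 = 7/6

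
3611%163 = 25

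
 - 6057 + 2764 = - 3293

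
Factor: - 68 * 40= -2720 = - 2^5*5^1 * 17^1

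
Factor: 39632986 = 2^1*1019^1*19447^1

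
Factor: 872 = 2^3*109^1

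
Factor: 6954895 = 5^1 * 1390979^1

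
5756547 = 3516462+2240085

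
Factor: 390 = 2^1*3^1*5^1*13^1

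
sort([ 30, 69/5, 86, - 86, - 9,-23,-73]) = [ - 86, - 73  , - 23, - 9 , 69/5,30, 86]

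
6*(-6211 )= - 37266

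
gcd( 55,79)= 1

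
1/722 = 1/722 = 0.00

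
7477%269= 214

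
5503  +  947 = 6450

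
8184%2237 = 1473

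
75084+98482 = 173566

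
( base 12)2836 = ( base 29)5fa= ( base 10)4650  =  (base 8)11052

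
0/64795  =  0 = 0.00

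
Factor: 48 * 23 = 1104 = 2^4*3^1 * 23^1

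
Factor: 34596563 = 34596563^1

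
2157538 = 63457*34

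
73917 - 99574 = - 25657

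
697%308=81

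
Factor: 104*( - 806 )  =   - 2^4*13^2*31^1 = -83824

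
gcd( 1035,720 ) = 45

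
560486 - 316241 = 244245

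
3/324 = 1/108 = 0.01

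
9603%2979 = 666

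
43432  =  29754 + 13678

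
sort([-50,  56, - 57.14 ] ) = [ - 57.14, - 50, 56 ]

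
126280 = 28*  4510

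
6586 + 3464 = 10050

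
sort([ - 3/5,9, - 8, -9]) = [ - 9, - 8, - 3/5, 9 ]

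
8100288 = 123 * 65856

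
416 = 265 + 151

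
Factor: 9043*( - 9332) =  - 84389276=- 2^2 * 2333^1*9043^1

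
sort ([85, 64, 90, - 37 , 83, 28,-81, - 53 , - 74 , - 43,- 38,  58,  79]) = [ - 81, - 74, - 53 ,  -  43, - 38, - 37, 28,58,  64, 79 , 83, 85,  90 ]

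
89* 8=712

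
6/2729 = 6/2729 = 0.00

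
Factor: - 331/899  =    -  29^( - 1 )*31^( - 1)*331^1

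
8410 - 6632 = 1778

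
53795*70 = 3765650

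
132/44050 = 66/22025=   0.00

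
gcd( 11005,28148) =31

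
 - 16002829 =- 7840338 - 8162491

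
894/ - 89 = -894/89 = -  10.04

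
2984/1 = 2984= 2984.00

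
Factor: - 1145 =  - 5^1*229^1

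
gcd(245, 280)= 35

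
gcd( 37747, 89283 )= 1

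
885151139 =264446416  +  620704723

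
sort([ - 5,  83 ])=[ - 5,83]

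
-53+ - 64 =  - 117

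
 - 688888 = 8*( - 86111) 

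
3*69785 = 209355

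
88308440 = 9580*9218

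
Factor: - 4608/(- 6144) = 3/4 = 2^( - 2 )*3^1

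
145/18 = 145/18  =  8.06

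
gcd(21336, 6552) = 168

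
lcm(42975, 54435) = 816525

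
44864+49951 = 94815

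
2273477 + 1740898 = 4014375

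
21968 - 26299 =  - 4331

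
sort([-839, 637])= [ - 839, 637]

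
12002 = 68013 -56011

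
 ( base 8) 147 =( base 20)53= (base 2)1100111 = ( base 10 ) 103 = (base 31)3A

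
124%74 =50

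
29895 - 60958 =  - 31063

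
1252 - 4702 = - 3450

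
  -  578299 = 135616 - 713915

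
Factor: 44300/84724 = 5^2 * 59^( -1) * 359^( - 1 )*443^1 = 11075/21181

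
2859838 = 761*3758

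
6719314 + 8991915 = 15711229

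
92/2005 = 92/2005 = 0.05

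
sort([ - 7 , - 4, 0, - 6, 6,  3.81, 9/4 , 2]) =[ - 7,-6, - 4, 0, 2,9/4,  3.81, 6]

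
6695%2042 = 569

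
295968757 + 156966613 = 452935370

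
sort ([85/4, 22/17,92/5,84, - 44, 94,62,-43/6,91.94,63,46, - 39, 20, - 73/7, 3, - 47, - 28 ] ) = [ - 47, - 44, - 39,-28, - 73/7, -43/6,  22/17, 3, 92/5, 20, 85/4,46, 62,63,84,  91.94, 94]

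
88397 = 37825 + 50572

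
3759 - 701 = 3058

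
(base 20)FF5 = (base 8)14241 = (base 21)e65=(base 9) 8575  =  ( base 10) 6305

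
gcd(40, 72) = 8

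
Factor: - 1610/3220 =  - 1/2 = - 2^( - 1 )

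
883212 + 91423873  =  92307085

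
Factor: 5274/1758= 3^1 = 3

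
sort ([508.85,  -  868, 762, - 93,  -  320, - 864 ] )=[ -868,-864, -320,-93, 508.85,762]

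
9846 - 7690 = 2156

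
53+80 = 133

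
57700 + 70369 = 128069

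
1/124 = 1/124 = 0.01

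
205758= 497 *414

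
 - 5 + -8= - 13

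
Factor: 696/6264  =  1/9=3^( - 2 )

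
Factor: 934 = 2^1*467^1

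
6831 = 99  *69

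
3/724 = 3/724 = 0.00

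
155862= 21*7422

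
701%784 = 701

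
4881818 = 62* 78739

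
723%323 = 77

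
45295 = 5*9059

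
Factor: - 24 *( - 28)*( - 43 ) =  - 28896 = - 2^5*3^1 * 7^1*43^1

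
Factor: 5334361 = 5334361^1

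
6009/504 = 2003/168 = 11.92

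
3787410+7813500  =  11600910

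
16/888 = 2/111=0.02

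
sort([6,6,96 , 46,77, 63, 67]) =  [ 6,6,46,63,67, 77, 96 ] 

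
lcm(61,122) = 122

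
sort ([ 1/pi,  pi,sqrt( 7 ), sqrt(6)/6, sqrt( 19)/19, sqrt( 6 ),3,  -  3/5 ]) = [ - 3/5  ,  sqrt (19 )/19, 1/pi , sqrt( 6)/6, sqrt( 6), sqrt( 7 ),3,  pi ] 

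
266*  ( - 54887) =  - 14599942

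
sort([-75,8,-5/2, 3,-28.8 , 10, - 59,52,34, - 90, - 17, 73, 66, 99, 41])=[ - 90,-75,  -  59, - 28.8,-17,-5/2, 3, 8, 10, 34, 41, 52,66, 73, 99]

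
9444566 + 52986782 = 62431348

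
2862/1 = 2862 = 2862.00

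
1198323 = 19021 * 63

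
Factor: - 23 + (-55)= - 2^1*3^1*13^1 = -78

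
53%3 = 2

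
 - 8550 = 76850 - 85400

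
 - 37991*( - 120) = 4558920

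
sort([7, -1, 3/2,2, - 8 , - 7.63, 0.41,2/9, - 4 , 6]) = [  -  8,-7.63,-4,-1,2/9, 0.41,3/2, 2,  6,7 ] 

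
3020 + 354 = 3374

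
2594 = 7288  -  4694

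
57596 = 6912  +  50684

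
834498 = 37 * 22554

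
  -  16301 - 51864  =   - 68165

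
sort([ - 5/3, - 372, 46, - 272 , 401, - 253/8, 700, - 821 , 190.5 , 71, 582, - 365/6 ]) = [ - 821, - 372, - 272, - 365/6, - 253/8, - 5/3,46,  71, 190.5,401, 582, 700]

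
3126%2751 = 375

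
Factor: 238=2^1*7^1*17^1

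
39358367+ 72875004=112233371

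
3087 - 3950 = -863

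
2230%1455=775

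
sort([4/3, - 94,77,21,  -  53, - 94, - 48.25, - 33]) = [- 94, - 94,-53, - 48.25,-33,4/3,21,77 ]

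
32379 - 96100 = -63721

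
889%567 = 322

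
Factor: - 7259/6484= - 2^ (-2)*7^1 * 17^1 * 61^1*1621^(-1 )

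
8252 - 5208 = 3044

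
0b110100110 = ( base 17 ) 17e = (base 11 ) 354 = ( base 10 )422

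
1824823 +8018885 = 9843708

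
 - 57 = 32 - 89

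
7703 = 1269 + 6434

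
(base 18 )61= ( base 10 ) 109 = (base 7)214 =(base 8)155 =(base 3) 11001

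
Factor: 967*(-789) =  - 762963 = - 3^1*263^1* 967^1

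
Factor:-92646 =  - 2^1*3^2*5147^1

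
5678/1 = 5678=5678.00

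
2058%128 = 10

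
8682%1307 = 840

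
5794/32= 2897/16 = 181.06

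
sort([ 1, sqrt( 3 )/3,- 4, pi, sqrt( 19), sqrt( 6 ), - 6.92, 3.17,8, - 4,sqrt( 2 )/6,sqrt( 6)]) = [-6.92, - 4, - 4, sqrt( 2 )/6,sqrt( 3)/3,1, sqrt( 6), sqrt(6), pi, 3.17,sqrt(19 ), 8 ] 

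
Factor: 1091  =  1091^1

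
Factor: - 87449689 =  - 87449689^1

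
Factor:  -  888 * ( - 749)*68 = 2^5*3^1*7^1*17^1*37^1*107^1=45227616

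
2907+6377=9284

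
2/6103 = 2/6103  =  0.00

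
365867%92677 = 87836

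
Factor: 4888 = 2^3 * 13^1*47^1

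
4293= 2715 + 1578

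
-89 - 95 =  - 184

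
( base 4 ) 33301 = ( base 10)1009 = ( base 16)3f1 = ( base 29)15N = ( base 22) 21j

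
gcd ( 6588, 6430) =2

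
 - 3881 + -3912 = - 7793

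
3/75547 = 3/75547  =  0.00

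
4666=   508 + 4158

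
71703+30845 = 102548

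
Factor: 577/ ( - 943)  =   - 23^( -1)*41^( - 1)*577^1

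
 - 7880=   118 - 7998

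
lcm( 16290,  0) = 0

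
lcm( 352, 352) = 352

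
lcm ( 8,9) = 72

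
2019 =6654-4635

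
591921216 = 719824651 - 127903435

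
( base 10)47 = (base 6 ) 115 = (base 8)57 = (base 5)142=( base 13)38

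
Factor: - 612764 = - 2^2*153191^1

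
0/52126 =0 = 0.00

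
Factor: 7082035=5^1 *233^1*6079^1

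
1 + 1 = 2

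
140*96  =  13440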